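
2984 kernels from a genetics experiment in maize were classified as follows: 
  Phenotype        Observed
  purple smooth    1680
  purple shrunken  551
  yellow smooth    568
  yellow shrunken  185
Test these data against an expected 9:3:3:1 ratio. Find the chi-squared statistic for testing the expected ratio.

0.272

Under the 9:3:3:1 hypothesis (Σ ratio = 16, N = 2984):
  purple smooth: 2984 × 9/16 = 1678.5
  purple shrunken: 2984 × 3/16 = 559.5
  yellow smooth: 2984 × 3/16 = 559.5
  yellow shrunken: 2984 × 1/16 = 186.5
χ² = Σ (O − E)² / E
  purple smooth: (1680 − 1678.5)² / 1678.5 = 0.0013
  purple shrunken: (551 − 559.5)² / 559.5 = 0.1291
  yellow smooth: (568 − 559.5)² / 559.5 = 0.1291
  yellow shrunken: (185 − 186.5)² / 186.5 = 0.0121
χ² = 0.0013 + 0.1291 + 0.1291 + 0.0121 = 0.2716 ≈ 0.272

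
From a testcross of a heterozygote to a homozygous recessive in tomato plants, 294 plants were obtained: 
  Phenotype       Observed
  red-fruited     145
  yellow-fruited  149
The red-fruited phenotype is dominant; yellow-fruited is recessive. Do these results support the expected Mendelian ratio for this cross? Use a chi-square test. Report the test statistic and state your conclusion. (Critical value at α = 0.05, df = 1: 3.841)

A testcross of a heterozygote (Aa × aa) gives a 1:1 phenotypic ratio.
Expected counts for N = 294 under a 1:1 ratio (total parts = 2):
  red-fruited: 294 × 1/2 = 147
  yellow-fruited: 294 × 1/2 = 147
χ² = Σ (O − E)² / E
  red-fruited: (145 − 147)² / 147 = 0.0272
  yellow-fruited: (149 − 147)² / 147 = 0.0272
χ² = 0.0272 + 0.0272 = 0.0544 ≈ 0.054
Degrees of freedom = 2 − 1 = 1; critical value at α = 0.05 is 3.841.
Since 0.054 < 3.841, we fail to reject the null hypothesis — the data are consistent with the 1:1 ratio.

0.054; consistent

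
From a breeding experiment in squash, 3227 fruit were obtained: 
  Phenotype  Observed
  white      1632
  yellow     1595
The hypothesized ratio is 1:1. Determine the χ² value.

0.424

Under the 1:1 hypothesis (Σ ratio = 2, N = 3227):
  white: 3227 × 1/2 = 1613.5
  yellow: 3227 × 1/2 = 1613.5
χ² = Σ (O − E)² / E
  white: (1632 − 1613.5)² / 1613.5 = 0.2121
  yellow: (1595 − 1613.5)² / 1613.5 = 0.2121
χ² = 0.2121 + 0.2121 = 0.4242 ≈ 0.424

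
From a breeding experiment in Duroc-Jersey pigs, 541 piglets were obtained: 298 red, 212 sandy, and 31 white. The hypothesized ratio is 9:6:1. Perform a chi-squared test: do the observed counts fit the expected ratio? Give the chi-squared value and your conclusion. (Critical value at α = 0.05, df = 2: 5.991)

0.775; consistent

Under the 9:6:1 hypothesis (Σ ratio = 16, N = 541):
  red: 541 × 9/16 = 304.3125
  sandy: 541 × 6/16 = 202.875
  white: 541 × 1/16 = 33.8125
χ² = Σ (O − E)² / E
  red: (298 − 304.3125)² / 304.3125 = 0.1309
  sandy: (212 − 202.875)² / 202.875 = 0.4104
  white: (31 − 33.8125)² / 33.8125 = 0.2339
χ² = 0.1309 + 0.4104 + 0.2339 = 0.7752 ≈ 0.775
Degrees of freedom = 3 − 1 = 2; critical value at α = 0.05 is 5.991.
Since 0.775 < 5.991, we fail to reject the null hypothesis — the data are consistent with the 9:6:1 ratio.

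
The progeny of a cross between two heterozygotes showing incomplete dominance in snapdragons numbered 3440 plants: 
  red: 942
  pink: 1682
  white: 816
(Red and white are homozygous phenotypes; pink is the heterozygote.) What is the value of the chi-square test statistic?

With incomplete dominance, a heterozygote × heterozygote cross gives a 1:2:1 phenotypic ratio.
The 1:2:1 ratio has 4 parts, so with N = 3440 the expected counts are:
  red: 3440 × 1/4 = 860
  pink: 3440 × 2/4 = 1720
  white: 3440 × 1/4 = 860
χ² = Σ (O − E)² / E
  red: (942 − 860)² / 860 = 7.8186
  pink: (1682 − 1720)² / 1720 = 0.8395
  white: (816 − 860)² / 860 = 2.2512
χ² = 7.8186 + 0.8395 + 2.2512 = 10.9093 ≈ 10.909

10.909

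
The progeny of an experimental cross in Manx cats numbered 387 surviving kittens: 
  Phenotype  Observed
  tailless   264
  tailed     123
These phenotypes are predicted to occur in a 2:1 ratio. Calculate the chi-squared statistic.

The 2:1 ratio has 3 parts, so with N = 387 the expected counts are:
  tailless: 387 × 2/3 = 258
  tailed: 387 × 1/3 = 129
χ² = Σ (O − E)² / E
  tailless: (264 − 258)² / 258 = 0.1395
  tailed: (123 − 129)² / 129 = 0.2791
χ² = 0.1395 + 0.2791 = 0.4186 ≈ 0.419

0.419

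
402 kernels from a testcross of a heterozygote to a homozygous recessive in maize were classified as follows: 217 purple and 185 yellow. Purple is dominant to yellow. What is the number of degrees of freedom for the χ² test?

1

A testcross of a heterozygote (Aa × aa) gives a 1:1 phenotypic ratio.
A goodness-of-fit test with 2 phenotype classes has df = 2 − 1 = 1.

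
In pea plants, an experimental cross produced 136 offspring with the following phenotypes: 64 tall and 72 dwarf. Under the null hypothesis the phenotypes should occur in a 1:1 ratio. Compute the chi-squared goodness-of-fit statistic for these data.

0.471

The 1:1 ratio has 2 parts, so with N = 136 the expected counts are:
  tall: 136 × 1/2 = 68
  dwarf: 136 × 1/2 = 68
χ² = Σ (O − E)² / E
  tall: (64 − 68)² / 68 = 0.2353
  dwarf: (72 − 68)² / 68 = 0.2353
χ² = 0.2353 + 0.2353 = 0.4706 ≈ 0.471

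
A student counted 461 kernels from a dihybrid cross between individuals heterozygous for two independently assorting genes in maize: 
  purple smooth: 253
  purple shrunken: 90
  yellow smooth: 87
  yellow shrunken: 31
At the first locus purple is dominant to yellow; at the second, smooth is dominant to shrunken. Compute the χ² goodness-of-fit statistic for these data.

A dihybrid F₂ with independent assortment and complete dominance at both loci gives a 9:3:3:1 phenotypic ratio.
Under the 9:3:3:1 hypothesis (Σ ratio = 16, N = 461):
  purple smooth: 461 × 9/16 = 259.3125
  purple shrunken: 461 × 3/16 = 86.4375
  yellow smooth: 461 × 3/16 = 86.4375
  yellow shrunken: 461 × 1/16 = 28.8125
χ² = Σ (O − E)² / E
  purple smooth: (253 − 259.3125)² / 259.3125 = 0.1537
  purple shrunken: (90 − 86.4375)² / 86.4375 = 0.1468
  yellow smooth: (87 − 86.4375)² / 86.4375 = 0.0037
  yellow shrunken: (31 − 28.8125)² / 28.8125 = 0.1661
χ² = 0.1537 + 0.1468 + 0.0037 + 0.1661 = 0.4703 ≈ 0.470

0.470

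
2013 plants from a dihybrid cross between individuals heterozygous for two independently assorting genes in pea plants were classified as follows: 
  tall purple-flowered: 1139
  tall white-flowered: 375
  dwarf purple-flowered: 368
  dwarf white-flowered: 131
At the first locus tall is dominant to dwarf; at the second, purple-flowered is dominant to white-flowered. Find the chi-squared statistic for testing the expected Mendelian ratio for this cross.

0.505

A dihybrid F₂ with independent assortment and complete dominance at both loci gives a 9:3:3:1 phenotypic ratio.
The 9:3:3:1 ratio has 16 parts, so with N = 2013 the expected counts are:
  tall purple-flowered: 2013 × 9/16 = 1132.3125
  tall white-flowered: 2013 × 3/16 = 377.4375
  dwarf purple-flowered: 2013 × 3/16 = 377.4375
  dwarf white-flowered: 2013 × 1/16 = 125.8125
χ² = Σ (O − E)² / E
  tall purple-flowered: (1139 − 1132.3125)² / 1132.3125 = 0.0395
  tall white-flowered: (375 − 377.4375)² / 377.4375 = 0.0157
  dwarf purple-flowered: (368 − 377.4375)² / 377.4375 = 0.2360
  dwarf white-flowered: (131 − 125.8125)² / 125.8125 = 0.2139
χ² = 0.0395 + 0.0157 + 0.2360 + 0.2139 = 0.5051 ≈ 0.505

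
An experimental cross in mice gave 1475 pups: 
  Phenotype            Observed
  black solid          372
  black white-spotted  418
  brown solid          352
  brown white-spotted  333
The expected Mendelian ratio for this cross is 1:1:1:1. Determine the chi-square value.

10.833

Expected counts for N = 1475 under a 1:1:1:1 ratio (total parts = 4):
  black solid: 1475 × 1/4 = 368.75
  black white-spotted: 1475 × 1/4 = 368.75
  brown solid: 1475 × 1/4 = 368.75
  brown white-spotted: 1475 × 1/4 = 368.75
χ² = Σ (O − E)² / E
  black solid: (372 − 368.75)² / 368.75 = 0.0286
  black white-spotted: (418 − 368.75)² / 368.75 = 6.5778
  brown solid: (352 − 368.75)² / 368.75 = 0.7608
  brown white-spotted: (333 − 368.75)² / 368.75 = 3.4659
χ² = 0.0286 + 6.5778 + 0.7608 + 3.4659 = 10.8331 ≈ 10.833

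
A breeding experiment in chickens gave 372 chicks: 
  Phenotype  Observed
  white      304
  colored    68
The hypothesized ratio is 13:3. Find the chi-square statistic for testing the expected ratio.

Total ratio parts = 16. Expected numbers out of 372:
  white: 372 × 13/16 = 302.25
  colored: 372 × 3/16 = 69.75
χ² = Σ (O − E)² / E
  white: (304 − 302.25)² / 302.25 = 0.0101
  colored: (68 − 69.75)² / 69.75 = 0.0439
χ² = 0.0101 + 0.0439 = 0.054

0.054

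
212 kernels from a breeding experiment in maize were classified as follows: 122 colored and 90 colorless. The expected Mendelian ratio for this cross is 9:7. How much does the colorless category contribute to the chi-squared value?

0.082

Under the 9:7 hypothesis (Σ ratio = 16, N = 212):
  colored: 212 × 9/16 = 119.25
  colorless: 212 × 7/16 = 92.75
Contribution of colorless: (90 − 92.75)² / 92.75 = 0.0815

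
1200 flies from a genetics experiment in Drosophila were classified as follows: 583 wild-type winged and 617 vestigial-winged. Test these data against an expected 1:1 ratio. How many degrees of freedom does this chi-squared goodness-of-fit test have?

A goodness-of-fit test with 2 phenotype classes has df = 2 − 1 = 1.

1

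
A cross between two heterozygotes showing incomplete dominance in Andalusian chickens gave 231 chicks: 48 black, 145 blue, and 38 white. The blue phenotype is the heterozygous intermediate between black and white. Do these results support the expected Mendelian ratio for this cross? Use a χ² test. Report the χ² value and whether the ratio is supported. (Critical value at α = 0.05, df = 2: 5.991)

With incomplete dominance, a heterozygote × heterozygote cross gives a 1:2:1 phenotypic ratio.
Under the 1:2:1 hypothesis (Σ ratio = 4, N = 231):
  black: 231 × 1/4 = 57.75
  blue: 231 × 2/4 = 115.5
  white: 231 × 1/4 = 57.75
χ² = Σ (O − E)² / E
  black: (48 − 57.75)² / 57.75 = 1.6461
  blue: (145 − 115.5)² / 115.5 = 7.5346
  white: (38 − 57.75)² / 57.75 = 6.7543
χ² = 1.6461 + 7.5346 + 6.7543 = 15.935
Degrees of freedom = 3 − 1 = 2; critical value at α = 0.05 is 5.991.
Since 15.935 > 5.991, we reject the null hypothesis — the data do not fit the 1:2:1 ratio.

15.935; not consistent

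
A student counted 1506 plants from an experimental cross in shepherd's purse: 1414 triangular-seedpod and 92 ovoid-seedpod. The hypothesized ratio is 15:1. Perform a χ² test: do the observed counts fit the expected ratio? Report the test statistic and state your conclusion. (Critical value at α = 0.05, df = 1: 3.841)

0.051; consistent

Expected counts for N = 1506 under a 15:1 ratio (total parts = 16):
  triangular-seedpod: 1506 × 15/16 = 1411.875
  ovoid-seedpod: 1506 × 1/16 = 94.125
χ² = Σ (O − E)² / E
  triangular-seedpod: (1414 − 1411.875)² / 1411.875 = 0.0032
  ovoid-seedpod: (92 − 94.125)² / 94.125 = 0.0480
χ² = 0.0032 + 0.0480 = 0.0512 ≈ 0.051
Degrees of freedom = 2 − 1 = 1; critical value at α = 0.05 is 3.841.
Since 0.051 < 3.841, we fail to reject the null hypothesis — the data are consistent with the 15:1 ratio.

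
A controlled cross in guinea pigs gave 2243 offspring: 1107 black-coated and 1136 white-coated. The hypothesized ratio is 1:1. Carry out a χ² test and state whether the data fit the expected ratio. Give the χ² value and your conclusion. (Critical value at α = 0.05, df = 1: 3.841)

Total ratio parts = 2. Expected numbers out of 2243:
  black-coated: 2243 × 1/2 = 1121.5
  white-coated: 2243 × 1/2 = 1121.5
χ² = Σ (O − E)² / E
  black-coated: (1107 − 1121.5)² / 1121.5 = 0.1875
  white-coated: (1136 − 1121.5)² / 1121.5 = 0.1875
χ² = 0.1875 + 0.1875 = 0.375
Degrees of freedom = 2 − 1 = 1; critical value at α = 0.05 is 3.841.
Since 0.375 < 3.841, we fail to reject the null hypothesis — the data are consistent with the 1:1 ratio.

0.375; consistent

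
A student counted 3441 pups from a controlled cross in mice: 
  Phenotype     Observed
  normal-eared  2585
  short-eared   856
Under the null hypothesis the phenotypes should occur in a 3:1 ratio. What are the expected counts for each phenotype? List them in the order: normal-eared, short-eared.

The 3:1 ratio has 4 parts, so with N = 3441 the expected counts are:
  normal-eared: 3441 × 3/4 = 2580.75
  short-eared: 3441 × 1/4 = 860.25

2580.75, 860.25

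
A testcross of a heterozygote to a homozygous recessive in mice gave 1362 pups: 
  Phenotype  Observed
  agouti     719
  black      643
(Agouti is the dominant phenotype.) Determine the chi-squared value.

A testcross of a heterozygote (Aa × aa) gives a 1:1 phenotypic ratio.
The 1:1 ratio has 2 parts, so with N = 1362 the expected counts are:
  agouti: 1362 × 1/2 = 681
  black: 1362 × 1/2 = 681
χ² = Σ (O − E)² / E
  agouti: (719 − 681)² / 681 = 2.1204
  black: (643 − 681)² / 681 = 2.1204
χ² = 2.1204 + 2.1204 = 4.2408 ≈ 4.241

4.241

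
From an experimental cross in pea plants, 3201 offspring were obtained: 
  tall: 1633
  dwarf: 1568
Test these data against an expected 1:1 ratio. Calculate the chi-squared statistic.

1.320

The 1:1 ratio has 2 parts, so with N = 3201 the expected counts are:
  tall: 3201 × 1/2 = 1600.5
  dwarf: 3201 × 1/2 = 1600.5
χ² = Σ (O − E)² / E
  tall: (1633 − 1600.5)² / 1600.5 = 0.6600
  dwarf: (1568 − 1600.5)² / 1600.5 = 0.6600
χ² = 0.6600 + 0.6600 = 1.320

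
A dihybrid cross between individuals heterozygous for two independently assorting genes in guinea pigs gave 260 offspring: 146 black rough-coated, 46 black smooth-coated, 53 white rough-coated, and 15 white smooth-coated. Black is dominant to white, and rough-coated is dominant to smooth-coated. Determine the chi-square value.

A dihybrid F₂ with independent assortment and complete dominance at both loci gives a 9:3:3:1 phenotypic ratio.
Expected counts for N = 260 under a 9:3:3:1 ratio (total parts = 16):
  black rough-coated: 260 × 9/16 = 146.25
  black smooth-coated: 260 × 3/16 = 48.75
  white rough-coated: 260 × 3/16 = 48.75
  white smooth-coated: 260 × 1/16 = 16.25
χ² = Σ (O − E)² / E
  black rough-coated: (146 − 146.25)² / 146.25 = 0.0004
  black smooth-coated: (46 − 48.75)² / 48.75 = 0.1551
  white rough-coated: (53 − 48.75)² / 48.75 = 0.3705
  white smooth-coated: (15 − 16.25)² / 16.25 = 0.0962
χ² = 0.0004 + 0.1551 + 0.3705 + 0.0962 = 0.6222 ≈ 0.622

0.622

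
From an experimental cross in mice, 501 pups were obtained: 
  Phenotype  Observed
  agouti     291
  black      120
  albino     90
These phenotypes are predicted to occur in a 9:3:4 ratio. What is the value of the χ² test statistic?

Total ratio parts = 16. Expected numbers out of 501:
  agouti: 501 × 9/16 = 281.8125
  black: 501 × 3/16 = 93.9375
  albino: 501 × 4/16 = 125.25
χ² = Σ (O − E)² / E
  agouti: (291 − 281.8125)² / 281.8125 = 0.2995
  black: (120 − 93.9375)² / 93.9375 = 7.2309
  albino: (90 − 125.25)² / 125.25 = 9.9207
χ² = 0.2995 + 7.2309 + 9.9207 = 17.4511 ≈ 17.451

17.451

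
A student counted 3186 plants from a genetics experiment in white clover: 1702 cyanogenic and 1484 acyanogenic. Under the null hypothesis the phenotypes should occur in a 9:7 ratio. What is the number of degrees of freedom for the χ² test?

A goodness-of-fit test with 2 phenotype classes has df = 2 − 1 = 1.

1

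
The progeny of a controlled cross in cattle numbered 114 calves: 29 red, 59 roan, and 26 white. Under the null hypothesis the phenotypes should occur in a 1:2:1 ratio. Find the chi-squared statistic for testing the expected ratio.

0.298

Under the 1:2:1 hypothesis (Σ ratio = 4, N = 114):
  red: 114 × 1/4 = 28.5
  roan: 114 × 2/4 = 57
  white: 114 × 1/4 = 28.5
χ² = Σ (O − E)² / E
  red: (29 − 28.5)² / 28.5 = 0.0088
  roan: (59 − 57)² / 57 = 0.0702
  white: (26 − 28.5)² / 28.5 = 0.2193
χ² = 0.0088 + 0.0702 + 0.2193 = 0.2983 ≈ 0.298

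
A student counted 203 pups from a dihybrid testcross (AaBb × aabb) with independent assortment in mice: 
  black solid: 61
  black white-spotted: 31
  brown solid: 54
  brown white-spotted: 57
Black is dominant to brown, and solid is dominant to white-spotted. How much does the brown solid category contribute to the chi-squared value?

A dihybrid testcross with independent assortment gives a 1:1:1:1 ratio.
The 1:1:1:1 ratio has 4 parts, so with N = 203 the expected counts are:
  black solid: 203 × 1/4 = 50.75
  black white-spotted: 203 × 1/4 = 50.75
  brown solid: 203 × 1/4 = 50.75
  brown white-spotted: 203 × 1/4 = 50.75
Contribution of brown solid: (54 − 50.75)² / 50.75 = 0.2081

0.208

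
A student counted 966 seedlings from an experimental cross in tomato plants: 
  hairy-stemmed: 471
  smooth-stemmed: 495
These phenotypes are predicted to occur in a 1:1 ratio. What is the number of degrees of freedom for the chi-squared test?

A goodness-of-fit test with 2 phenotype classes has df = 2 − 1 = 1.

1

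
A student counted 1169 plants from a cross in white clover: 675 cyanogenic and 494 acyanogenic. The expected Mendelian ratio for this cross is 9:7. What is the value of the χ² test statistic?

Expected counts for N = 1169 under a 9:7 ratio (total parts = 16):
  cyanogenic: 1169 × 9/16 = 657.5625
  acyanogenic: 1169 × 7/16 = 511.4375
χ² = Σ (O − E)² / E
  cyanogenic: (675 − 657.5625)² / 657.5625 = 0.4624
  acyanogenic: (494 − 511.4375)² / 511.4375 = 0.5945
χ² = 0.4624 + 0.5945 = 1.0569 ≈ 1.057

1.057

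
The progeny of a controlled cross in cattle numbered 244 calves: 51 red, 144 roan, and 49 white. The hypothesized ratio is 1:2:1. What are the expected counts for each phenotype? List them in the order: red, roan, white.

61, 122, 61

Under the 1:2:1 hypothesis (Σ ratio = 4, N = 244):
  red: 244 × 1/4 = 61
  roan: 244 × 2/4 = 122
  white: 244 × 1/4 = 61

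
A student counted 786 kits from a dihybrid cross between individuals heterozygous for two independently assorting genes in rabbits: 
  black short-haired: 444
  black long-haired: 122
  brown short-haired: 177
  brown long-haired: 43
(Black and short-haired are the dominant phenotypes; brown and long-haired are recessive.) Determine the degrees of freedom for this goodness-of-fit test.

A dihybrid F₂ with independent assortment and complete dominance at both loci gives a 9:3:3:1 phenotypic ratio.
A goodness-of-fit test with 4 phenotype classes has df = 4 − 1 = 3.

3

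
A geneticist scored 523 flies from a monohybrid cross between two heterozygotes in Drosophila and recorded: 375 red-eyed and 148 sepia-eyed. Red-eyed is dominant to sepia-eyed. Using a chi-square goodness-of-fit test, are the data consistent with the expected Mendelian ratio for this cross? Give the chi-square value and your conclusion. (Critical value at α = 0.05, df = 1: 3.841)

3.034; consistent

For a monohybrid cross between heterozygotes with complete dominance, the expected phenotypic ratio is 3:1.
The 3:1 ratio has 4 parts, so with N = 523 the expected counts are:
  red-eyed: 523 × 3/4 = 392.25
  sepia-eyed: 523 × 1/4 = 130.75
χ² = Σ (O − E)² / E
  red-eyed: (375 − 392.25)² / 392.25 = 0.7586
  sepia-eyed: (148 − 130.75)² / 130.75 = 2.2758
χ² = 0.7586 + 2.2758 = 3.0344 ≈ 3.034
Degrees of freedom = 2 − 1 = 1; critical value at α = 0.05 is 3.841.
Since 3.034 < 3.841, we fail to reject the null hypothesis — the data are consistent with the 3:1 ratio.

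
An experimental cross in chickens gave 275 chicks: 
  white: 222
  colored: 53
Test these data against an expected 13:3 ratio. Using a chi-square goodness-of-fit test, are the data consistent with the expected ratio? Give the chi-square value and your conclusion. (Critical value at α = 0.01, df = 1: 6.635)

Total ratio parts = 16. Expected numbers out of 275:
  white: 275 × 13/16 = 223.4375
  colored: 275 × 3/16 = 51.5625
χ² = Σ (O − E)² / E
  white: (222 − 223.4375)² / 223.4375 = 0.0092
  colored: (53 − 51.5625)² / 51.5625 = 0.0401
χ² = 0.0092 + 0.0401 = 0.0493 ≈ 0.049
Degrees of freedom = 2 − 1 = 1; critical value at α = 0.01 is 6.635.
Since 0.049 < 6.635, we fail to reject the null hypothesis — the data are consistent with the 13:3 ratio.

0.049; consistent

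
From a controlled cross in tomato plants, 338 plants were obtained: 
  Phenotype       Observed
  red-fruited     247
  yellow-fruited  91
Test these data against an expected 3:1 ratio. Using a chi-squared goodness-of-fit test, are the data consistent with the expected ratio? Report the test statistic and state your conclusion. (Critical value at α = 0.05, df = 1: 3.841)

Expected counts for N = 338 under a 3:1 ratio (total parts = 4):
  red-fruited: 338 × 3/4 = 253.5
  yellow-fruited: 338 × 1/4 = 84.5
χ² = Σ (O − E)² / E
  red-fruited: (247 − 253.5)² / 253.5 = 0.1667
  yellow-fruited: (91 − 84.5)² / 84.5 = 0.5000
χ² = 0.1667 + 0.5000 = 0.6667 ≈ 0.667
Degrees of freedom = 2 − 1 = 1; critical value at α = 0.05 is 3.841.
Since 0.667 < 3.841, we fail to reject the null hypothesis — the data are consistent with the 3:1 ratio.

0.667; consistent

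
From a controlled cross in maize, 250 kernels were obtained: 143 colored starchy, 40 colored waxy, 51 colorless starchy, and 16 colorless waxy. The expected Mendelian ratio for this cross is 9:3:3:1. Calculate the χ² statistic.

The 9:3:3:1 ratio has 16 parts, so with N = 250 the expected counts are:
  colored starchy: 250 × 9/16 = 140.625
  colored waxy: 250 × 3/16 = 46.875
  colorless starchy: 250 × 3/16 = 46.875
  colorless waxy: 250 × 1/16 = 15.625
χ² = Σ (O − E)² / E
  colored starchy: (143 − 140.625)² / 140.625 = 0.0401
  colored waxy: (40 − 46.875)² / 46.875 = 1.0083
  colorless starchy: (51 − 46.875)² / 46.875 = 0.3630
  colorless waxy: (16 − 15.625)² / 15.625 = 0.0090
χ² = 0.0401 + 1.0083 + 0.3630 + 0.0090 = 1.4204 ≈ 1.420

1.420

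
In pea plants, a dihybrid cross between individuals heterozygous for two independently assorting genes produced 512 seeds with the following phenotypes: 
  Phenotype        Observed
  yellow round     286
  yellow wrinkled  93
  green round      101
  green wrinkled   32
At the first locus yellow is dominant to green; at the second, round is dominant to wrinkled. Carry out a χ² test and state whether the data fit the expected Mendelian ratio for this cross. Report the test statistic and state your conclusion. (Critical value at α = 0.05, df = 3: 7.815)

A dihybrid F₂ with independent assortment and complete dominance at both loci gives a 9:3:3:1 phenotypic ratio.
Under the 9:3:3:1 hypothesis (Σ ratio = 16, N = 512):
  yellow round: 512 × 9/16 = 288
  yellow wrinkled: 512 × 3/16 = 96
  green round: 512 × 3/16 = 96
  green wrinkled: 512 × 1/16 = 32
χ² = Σ (O − E)² / E
  yellow round: (286 − 288)² / 288 = 0.0139
  yellow wrinkled: (93 − 96)² / 96 = 0.0938
  green round: (101 − 96)² / 96 = 0.2604
  green wrinkled: (32 − 32)² / 32 = 0.0000
χ² = 0.0139 + 0.0938 + 0.2604 + 0.0000 = 0.3681 ≈ 0.368
Degrees of freedom = 4 − 1 = 3; critical value at α = 0.05 is 7.815.
Since 0.368 < 7.815, we fail to reject the null hypothesis — the data are consistent with the 9:3:3:1 ratio.

0.368; consistent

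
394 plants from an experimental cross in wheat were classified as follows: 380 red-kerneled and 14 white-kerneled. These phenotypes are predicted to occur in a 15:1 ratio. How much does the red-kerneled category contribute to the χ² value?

0.306

Total ratio parts = 16. Expected numbers out of 394:
  red-kerneled: 394 × 15/16 = 369.375
  white-kerneled: 394 × 1/16 = 24.625
Contribution of red-kerneled: (380 − 369.375)² / 369.375 = 0.3056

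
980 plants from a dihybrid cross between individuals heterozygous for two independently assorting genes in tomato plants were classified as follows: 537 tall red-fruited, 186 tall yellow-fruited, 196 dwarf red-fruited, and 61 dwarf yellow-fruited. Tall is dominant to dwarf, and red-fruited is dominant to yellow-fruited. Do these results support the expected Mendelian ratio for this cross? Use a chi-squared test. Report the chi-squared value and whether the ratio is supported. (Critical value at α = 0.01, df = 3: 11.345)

A dihybrid F₂ with independent assortment and complete dominance at both loci gives a 9:3:3:1 phenotypic ratio.
Under the 9:3:3:1 hypothesis (Σ ratio = 16, N = 980):
  tall red-fruited: 980 × 9/16 = 551.25
  tall yellow-fruited: 980 × 3/16 = 183.75
  dwarf red-fruited: 980 × 3/16 = 183.75
  dwarf yellow-fruited: 980 × 1/16 = 61.25
χ² = Σ (O − E)² / E
  tall red-fruited: (537 − 551.25)² / 551.25 = 0.3684
  tall yellow-fruited: (186 − 183.75)² / 183.75 = 0.0276
  dwarf red-fruited: (196 − 183.75)² / 183.75 = 0.8167
  dwarf yellow-fruited: (61 − 61.25)² / 61.25 = 0.0010
χ² = 0.3684 + 0.0276 + 0.8167 + 0.0010 = 1.2137 ≈ 1.214
Degrees of freedom = 4 − 1 = 3; critical value at α = 0.01 is 11.345.
Since 1.214 < 11.345, we fail to reject the null hypothesis — the data are consistent with the 9:3:3:1 ratio.

1.214; consistent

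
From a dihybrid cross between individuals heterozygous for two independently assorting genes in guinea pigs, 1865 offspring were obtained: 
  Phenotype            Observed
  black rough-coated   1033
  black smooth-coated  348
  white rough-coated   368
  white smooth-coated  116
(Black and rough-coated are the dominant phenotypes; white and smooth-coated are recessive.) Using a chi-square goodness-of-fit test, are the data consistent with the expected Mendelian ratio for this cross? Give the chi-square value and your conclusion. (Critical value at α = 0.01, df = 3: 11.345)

1.216; consistent

A dihybrid F₂ with independent assortment and complete dominance at both loci gives a 9:3:3:1 phenotypic ratio.
Total ratio parts = 16. Expected numbers out of 1865:
  black rough-coated: 1865 × 9/16 = 1049.0625
  black smooth-coated: 1865 × 3/16 = 349.6875
  white rough-coated: 1865 × 3/16 = 349.6875
  white smooth-coated: 1865 × 1/16 = 116.5625
χ² = Σ (O − E)² / E
  black rough-coated: (1033 − 1049.0625)² / 1049.0625 = 0.2459
  black smooth-coated: (348 − 349.6875)² / 349.6875 = 0.0081
  white rough-coated: (368 − 349.6875)² / 349.6875 = 0.9590
  white smooth-coated: (116 − 116.5625)² / 116.5625 = 0.0027
χ² = 0.2459 + 0.0081 + 0.9590 + 0.0027 = 1.2157 ≈ 1.216
Degrees of freedom = 4 − 1 = 3; critical value at α = 0.01 is 11.345.
Since 1.216 < 11.345, we fail to reject the null hypothesis — the data are consistent with the 9:3:3:1 ratio.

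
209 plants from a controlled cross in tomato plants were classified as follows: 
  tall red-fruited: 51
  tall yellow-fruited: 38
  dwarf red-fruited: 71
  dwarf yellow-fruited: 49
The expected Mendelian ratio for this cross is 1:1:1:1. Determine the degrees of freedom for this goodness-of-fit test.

3

A goodness-of-fit test with 4 phenotype classes has df = 4 − 1 = 3.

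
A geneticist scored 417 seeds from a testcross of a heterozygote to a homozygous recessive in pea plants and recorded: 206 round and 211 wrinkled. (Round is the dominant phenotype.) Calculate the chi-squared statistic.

0.060

A testcross of a heterozygote (Aa × aa) gives a 1:1 phenotypic ratio.
Expected counts for N = 417 under a 1:1 ratio (total parts = 2):
  round: 417 × 1/2 = 208.5
  wrinkled: 417 × 1/2 = 208.5
χ² = Σ (O − E)² / E
  round: (206 − 208.5)² / 208.5 = 0.0300
  wrinkled: (211 − 208.5)² / 208.5 = 0.0300
χ² = 0.0300 + 0.0300 = 0.060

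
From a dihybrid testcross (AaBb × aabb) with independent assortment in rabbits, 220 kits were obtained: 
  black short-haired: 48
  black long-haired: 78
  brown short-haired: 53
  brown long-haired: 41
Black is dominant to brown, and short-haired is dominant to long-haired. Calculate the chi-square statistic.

14.145

A dihybrid testcross with independent assortment gives a 1:1:1:1 ratio.
Expected counts for N = 220 under a 1:1:1:1 ratio (total parts = 4):
  black short-haired: 220 × 1/4 = 55
  black long-haired: 220 × 1/4 = 55
  brown short-haired: 220 × 1/4 = 55
  brown long-haired: 220 × 1/4 = 55
χ² = Σ (O − E)² / E
  black short-haired: (48 − 55)² / 55 = 0.8909
  black long-haired: (78 − 55)² / 55 = 9.6182
  brown short-haired: (53 − 55)² / 55 = 0.0727
  brown long-haired: (41 − 55)² / 55 = 3.5636
χ² = 0.8909 + 9.6182 + 0.0727 + 3.5636 = 14.1454 ≈ 14.145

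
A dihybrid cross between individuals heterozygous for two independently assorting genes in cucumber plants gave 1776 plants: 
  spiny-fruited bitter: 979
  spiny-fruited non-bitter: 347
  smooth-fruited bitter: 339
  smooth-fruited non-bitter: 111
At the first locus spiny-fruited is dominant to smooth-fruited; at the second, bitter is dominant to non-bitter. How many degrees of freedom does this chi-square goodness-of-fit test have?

A dihybrid F₂ with independent assortment and complete dominance at both loci gives a 9:3:3:1 phenotypic ratio.
A goodness-of-fit test with 4 phenotype classes has df = 4 − 1 = 3.

3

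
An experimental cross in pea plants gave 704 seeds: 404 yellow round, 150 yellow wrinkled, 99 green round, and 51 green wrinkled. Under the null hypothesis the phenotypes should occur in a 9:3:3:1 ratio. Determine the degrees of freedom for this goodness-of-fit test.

3

A goodness-of-fit test with 4 phenotype classes has df = 4 − 1 = 3.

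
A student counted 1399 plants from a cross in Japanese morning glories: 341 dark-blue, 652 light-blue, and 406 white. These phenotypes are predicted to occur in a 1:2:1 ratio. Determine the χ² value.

Total ratio parts = 4. Expected numbers out of 1399:
  dark-blue: 1399 × 1/4 = 349.75
  light-blue: 1399 × 2/4 = 699.5
  white: 1399 × 1/4 = 349.75
χ² = Σ (O − E)² / E
  dark-blue: (341 − 349.75)² / 349.75 = 0.2189
  light-blue: (652 − 699.5)² / 699.5 = 3.2255
  white: (406 − 349.75)² / 349.75 = 9.0466
χ² = 0.2189 + 3.2255 + 9.0466 = 12.491

12.491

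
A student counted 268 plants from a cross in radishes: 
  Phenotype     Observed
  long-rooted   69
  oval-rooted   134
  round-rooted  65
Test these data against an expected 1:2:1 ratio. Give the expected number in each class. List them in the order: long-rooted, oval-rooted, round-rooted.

67, 134, 67

Total ratio parts = 4. Expected numbers out of 268:
  long-rooted: 268 × 1/4 = 67
  oval-rooted: 268 × 2/4 = 134
  round-rooted: 268 × 1/4 = 67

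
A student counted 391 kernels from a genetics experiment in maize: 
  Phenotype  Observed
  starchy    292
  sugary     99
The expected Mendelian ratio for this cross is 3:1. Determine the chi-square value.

Expected counts for N = 391 under a 3:1 ratio (total parts = 4):
  starchy: 391 × 3/4 = 293.25
  sugary: 391 × 1/4 = 97.75
χ² = Σ (O − E)² / E
  starchy: (292 − 293.25)² / 293.25 = 0.0053
  sugary: (99 − 97.75)² / 97.75 = 0.0160
χ² = 0.0053 + 0.0160 = 0.0213 ≈ 0.021

0.021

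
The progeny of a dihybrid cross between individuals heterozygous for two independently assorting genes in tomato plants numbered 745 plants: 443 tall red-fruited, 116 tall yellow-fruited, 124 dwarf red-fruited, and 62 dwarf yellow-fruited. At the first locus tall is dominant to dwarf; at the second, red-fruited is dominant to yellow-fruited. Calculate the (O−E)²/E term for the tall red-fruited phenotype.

1.367

A dihybrid F₂ with independent assortment and complete dominance at both loci gives a 9:3:3:1 phenotypic ratio.
The 9:3:3:1 ratio has 16 parts, so with N = 745 the expected counts are:
  tall red-fruited: 745 × 9/16 = 419.0625
  tall yellow-fruited: 745 × 3/16 = 139.6875
  dwarf red-fruited: 745 × 3/16 = 139.6875
  dwarf yellow-fruited: 745 × 1/16 = 46.5625
Contribution of tall red-fruited: (443 − 419.0625)² / 419.0625 = 1.3673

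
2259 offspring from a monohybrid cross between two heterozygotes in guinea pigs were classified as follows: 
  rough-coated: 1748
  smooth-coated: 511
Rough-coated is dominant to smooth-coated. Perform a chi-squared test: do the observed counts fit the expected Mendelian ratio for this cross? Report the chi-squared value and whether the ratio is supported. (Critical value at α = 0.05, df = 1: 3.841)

6.821; not consistent

For a monohybrid cross between heterozygotes with complete dominance, the expected phenotypic ratio is 3:1.
Expected counts for N = 2259 under a 3:1 ratio (total parts = 4):
  rough-coated: 2259 × 3/4 = 1694.25
  smooth-coated: 2259 × 1/4 = 564.75
χ² = Σ (O − E)² / E
  rough-coated: (1748 − 1694.25)² / 1694.25 = 1.7052
  smooth-coated: (511 − 564.75)² / 564.75 = 5.1156
χ² = 1.7052 + 5.1156 = 6.8208 ≈ 6.821
Degrees of freedom = 2 − 1 = 1; critical value at α = 0.05 is 3.841.
Since 6.821 > 3.841, we reject the null hypothesis — the data do not fit the 3:1 ratio.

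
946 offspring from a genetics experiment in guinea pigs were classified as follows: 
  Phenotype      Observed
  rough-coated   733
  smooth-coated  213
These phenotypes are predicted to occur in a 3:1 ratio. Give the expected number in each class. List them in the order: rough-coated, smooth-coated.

Total ratio parts = 4. Expected numbers out of 946:
  rough-coated: 946 × 3/4 = 709.5
  smooth-coated: 946 × 1/4 = 236.5

709.5, 236.5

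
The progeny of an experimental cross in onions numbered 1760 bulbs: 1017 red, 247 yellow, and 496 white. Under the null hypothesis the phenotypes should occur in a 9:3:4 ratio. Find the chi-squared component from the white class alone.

Expected counts for N = 1760 under a 9:3:4 ratio (total parts = 16):
  red: 1760 × 9/16 = 990
  yellow: 1760 × 3/16 = 330
  white: 1760 × 4/16 = 440
Contribution of white: (496 − 440)² / 440 = 7.1273

7.127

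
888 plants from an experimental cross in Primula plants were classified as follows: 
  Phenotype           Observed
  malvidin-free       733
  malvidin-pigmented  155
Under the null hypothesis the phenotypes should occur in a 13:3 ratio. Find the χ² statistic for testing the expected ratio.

Expected counts for N = 888 under a 13:3 ratio (total parts = 16):
  malvidin-free: 888 × 13/16 = 721.5
  malvidin-pigmented: 888 × 3/16 = 166.5
χ² = Σ (O − E)² / E
  malvidin-free: (733 − 721.5)² / 721.5 = 0.1833
  malvidin-pigmented: (155 − 166.5)² / 166.5 = 0.7943
χ² = 0.1833 + 0.7943 = 0.9776 ≈ 0.978

0.978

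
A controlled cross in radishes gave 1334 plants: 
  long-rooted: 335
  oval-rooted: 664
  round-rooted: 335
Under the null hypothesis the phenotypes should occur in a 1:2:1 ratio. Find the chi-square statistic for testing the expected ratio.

0.027

Under the 1:2:1 hypothesis (Σ ratio = 4, N = 1334):
  long-rooted: 1334 × 1/4 = 333.5
  oval-rooted: 1334 × 2/4 = 667
  round-rooted: 1334 × 1/4 = 333.5
χ² = Σ (O − E)² / E
  long-rooted: (335 − 333.5)² / 333.5 = 0.0067
  oval-rooted: (664 − 667)² / 667 = 0.0135
  round-rooted: (335 − 333.5)² / 333.5 = 0.0067
χ² = 0.0067 + 0.0135 + 0.0067 = 0.0269 ≈ 0.027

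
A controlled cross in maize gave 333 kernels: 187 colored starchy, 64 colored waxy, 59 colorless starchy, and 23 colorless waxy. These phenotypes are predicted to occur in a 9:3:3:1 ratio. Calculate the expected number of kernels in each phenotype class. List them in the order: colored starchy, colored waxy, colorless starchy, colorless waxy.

Expected counts for N = 333 under a 9:3:3:1 ratio (total parts = 16):
  colored starchy: 333 × 9/16 = 187.3125
  colored waxy: 333 × 3/16 = 62.4375
  colorless starchy: 333 × 3/16 = 62.4375
  colorless waxy: 333 × 1/16 = 20.8125

187.3125, 62.4375, 62.4375, 20.8125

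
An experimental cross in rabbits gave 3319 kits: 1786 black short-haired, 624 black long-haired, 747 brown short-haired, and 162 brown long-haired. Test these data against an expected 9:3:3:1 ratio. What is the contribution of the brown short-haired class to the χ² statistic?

Expected counts for N = 3319 under a 9:3:3:1 ratio (total parts = 16):
  black short-haired: 3319 × 9/16 = 1866.9375
  black long-haired: 3319 × 3/16 = 622.3125
  brown short-haired: 3319 × 3/16 = 622.3125
  brown long-haired: 3319 × 1/16 = 207.4375
Contribution of brown short-haired: (747 − 622.3125)² / 622.3125 = 24.9826

24.983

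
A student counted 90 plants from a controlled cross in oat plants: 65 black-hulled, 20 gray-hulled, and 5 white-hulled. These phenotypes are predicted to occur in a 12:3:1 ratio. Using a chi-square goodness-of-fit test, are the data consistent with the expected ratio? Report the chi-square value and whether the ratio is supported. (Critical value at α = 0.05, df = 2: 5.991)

The 12:3:1 ratio has 16 parts, so with N = 90 the expected counts are:
  black-hulled: 90 × 12/16 = 67.5
  gray-hulled: 90 × 3/16 = 16.875
  white-hulled: 90 × 1/16 = 5.625
χ² = Σ (O − E)² / E
  black-hulled: (65 − 67.5)² / 67.5 = 0.0926
  gray-hulled: (20 − 16.875)² / 16.875 = 0.5787
  white-hulled: (5 − 5.625)² / 5.625 = 0.0694
χ² = 0.0926 + 0.5787 + 0.0694 = 0.7407 ≈ 0.741
Degrees of freedom = 3 − 1 = 2; critical value at α = 0.05 is 5.991.
Since 0.741 < 5.991, we fail to reject the null hypothesis — the data are consistent with the 12:3:1 ratio.

0.741; consistent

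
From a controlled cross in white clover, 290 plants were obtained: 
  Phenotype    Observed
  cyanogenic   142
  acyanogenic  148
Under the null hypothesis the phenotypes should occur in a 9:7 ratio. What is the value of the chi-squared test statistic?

6.253

Total ratio parts = 16. Expected numbers out of 290:
  cyanogenic: 290 × 9/16 = 163.125
  acyanogenic: 290 × 7/16 = 126.875
χ² = Σ (O − E)² / E
  cyanogenic: (142 − 163.125)² / 163.125 = 2.7357
  acyanogenic: (148 − 126.875)² / 126.875 = 3.5174
χ² = 2.7357 + 3.5174 = 6.2531 ≈ 6.253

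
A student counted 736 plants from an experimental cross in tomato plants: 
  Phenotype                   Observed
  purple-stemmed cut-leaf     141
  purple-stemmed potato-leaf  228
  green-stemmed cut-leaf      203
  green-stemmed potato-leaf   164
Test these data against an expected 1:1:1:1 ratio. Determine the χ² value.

24.707

Under the 1:1:1:1 hypothesis (Σ ratio = 4, N = 736):
  purple-stemmed cut-leaf: 736 × 1/4 = 184
  purple-stemmed potato-leaf: 736 × 1/4 = 184
  green-stemmed cut-leaf: 736 × 1/4 = 184
  green-stemmed potato-leaf: 736 × 1/4 = 184
χ² = Σ (O − E)² / E
  purple-stemmed cut-leaf: (141 − 184)² / 184 = 10.0489
  purple-stemmed potato-leaf: (228 − 184)² / 184 = 10.5217
  green-stemmed cut-leaf: (203 − 184)² / 184 = 1.9620
  green-stemmed potato-leaf: (164 − 184)² / 184 = 2.1739
χ² = 10.0489 + 10.5217 + 1.9620 + 2.1739 = 24.7065 ≈ 24.707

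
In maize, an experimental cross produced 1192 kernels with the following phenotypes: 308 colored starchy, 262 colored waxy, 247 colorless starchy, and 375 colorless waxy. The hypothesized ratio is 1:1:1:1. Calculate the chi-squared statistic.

33.309

Under the 1:1:1:1 hypothesis (Σ ratio = 4, N = 1192):
  colored starchy: 1192 × 1/4 = 298
  colored waxy: 1192 × 1/4 = 298
  colorless starchy: 1192 × 1/4 = 298
  colorless waxy: 1192 × 1/4 = 298
χ² = Σ (O − E)² / E
  colored starchy: (308 − 298)² / 298 = 0.3356
  colored waxy: (262 − 298)² / 298 = 4.3490
  colorless starchy: (247 − 298)² / 298 = 8.7282
  colorless waxy: (375 − 298)² / 298 = 19.8960
χ² = 0.3356 + 4.3490 + 8.7282 + 19.8960 = 33.3088 ≈ 33.309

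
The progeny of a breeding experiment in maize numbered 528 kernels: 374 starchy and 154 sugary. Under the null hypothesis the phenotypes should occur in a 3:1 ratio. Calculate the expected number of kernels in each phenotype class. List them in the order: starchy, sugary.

396, 132

The 3:1 ratio has 4 parts, so with N = 528 the expected counts are:
  starchy: 528 × 3/4 = 396
  sugary: 528 × 1/4 = 132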